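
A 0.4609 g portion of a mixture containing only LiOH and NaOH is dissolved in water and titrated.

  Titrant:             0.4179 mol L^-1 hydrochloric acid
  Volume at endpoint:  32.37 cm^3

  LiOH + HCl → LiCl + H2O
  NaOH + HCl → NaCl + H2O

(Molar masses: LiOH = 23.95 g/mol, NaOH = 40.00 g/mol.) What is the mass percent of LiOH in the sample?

n(HCl) = 0.03237 × 0.4179 = 0.01353 mol
Let x = n(LiOH), y = n(NaOH).
Titrant: 1x + 1y = 0.01353;  mass: 23.95x + 40.00y = 0.4609
Solving, x = 4.997 × 10^-3 mol, y = 8.531 × 10^-3 mol
mass of LiOH = 4.997 × 10^-3 × 23.95 = 0.1197 g
% LiOH = 0.1197 / 0.4609 × 100 = 25.96 %

25.96 %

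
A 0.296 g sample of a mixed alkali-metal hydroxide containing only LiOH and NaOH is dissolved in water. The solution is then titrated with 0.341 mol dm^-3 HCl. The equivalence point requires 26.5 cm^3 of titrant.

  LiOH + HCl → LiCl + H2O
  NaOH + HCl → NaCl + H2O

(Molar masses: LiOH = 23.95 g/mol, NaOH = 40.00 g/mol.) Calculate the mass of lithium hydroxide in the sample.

n(HCl) = 0.0265 × 0.341 = 9.04 × 10^-3 mol
Let x = n(LiOH), y = n(NaOH).
Titrant: 1x + 1y = 9.04 × 10^-3;  mass: 23.95x + 40.00y = 0.296
Solving, x = 4.08 × 10^-3 mol, y = 4.96 × 10^-3 mol
mass of LiOH = 4.08 × 10^-3 × 23.95 = 0.0977 g

0.0977 g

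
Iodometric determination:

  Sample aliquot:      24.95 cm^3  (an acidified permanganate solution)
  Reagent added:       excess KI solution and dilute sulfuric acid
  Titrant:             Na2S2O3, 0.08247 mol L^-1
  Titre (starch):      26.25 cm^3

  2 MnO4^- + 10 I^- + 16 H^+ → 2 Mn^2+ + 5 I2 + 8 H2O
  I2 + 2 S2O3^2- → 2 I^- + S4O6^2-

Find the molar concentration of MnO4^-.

0.01735 mol/L

n(S2O3^2-) = 0.02625 × 0.08247 = 2.165 × 10^-3 mol
n(I2) = n(S2O3^2-)/2 = 1.082 × 10^-3 mol
From the 2:5 ratio, n(MnO4^-) in the aliquot = 2/5 × 1.082 × 10^-3 = 4.330 × 10^-4 mol
[MnO4^-] = 4.330 × 10^-4 / 0.02495 = 0.01735 mol/L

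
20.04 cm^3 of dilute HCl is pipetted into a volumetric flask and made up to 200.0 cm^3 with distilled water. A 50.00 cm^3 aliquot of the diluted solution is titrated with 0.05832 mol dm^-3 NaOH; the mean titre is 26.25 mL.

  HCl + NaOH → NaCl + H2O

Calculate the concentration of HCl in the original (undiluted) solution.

0.3056 mol/L

n(NaOH) = 0.02625 × 0.05832 = 1.531 × 10^-3 mol
n(HCl) in the aliquot = 1.531 × 10^-3 mol (1:1 ratio)
[HCl]_dilute = 1.531 × 10^-3 / 0.05000 = 0.03062 mol/L
Dilution factor = 200.0 / 20.04 = 9.980
[HCl]_stock = 0.03062 × 9.980 = 0.3056 mol/L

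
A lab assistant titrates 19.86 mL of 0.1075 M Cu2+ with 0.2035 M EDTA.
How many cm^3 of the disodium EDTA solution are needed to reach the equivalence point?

Cu^2+ + EDTA^4- → [Cu(EDTA)]^2-
n(Cu2+) = 0.01986 L × 0.1075 mol/L = 2.135 × 10^-3 mol
n(EDTA) = 2.135 × 10^-3 mol (1:1 stoichiometry)
V(EDTA) = 2.135 × 10^-3 mol / 0.2035 mol/L = 0.01049 L = 10.49 mL

10.49 mL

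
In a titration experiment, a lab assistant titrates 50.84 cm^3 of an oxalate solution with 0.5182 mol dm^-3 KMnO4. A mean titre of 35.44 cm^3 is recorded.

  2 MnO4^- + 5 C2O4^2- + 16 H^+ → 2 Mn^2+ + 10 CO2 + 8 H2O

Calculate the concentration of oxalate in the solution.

n(KMnO4) = 0.03544 L × 0.5182 mol/L = 0.01837 mol
From the 5:2 mole ratio, n(C2O4^2-) = 5/2 × 0.01837 = 0.04591 mol
[C2O4^2-] = 0.04591 mol / 0.05084 L = 0.9031 mol/L

0.9031 mol/L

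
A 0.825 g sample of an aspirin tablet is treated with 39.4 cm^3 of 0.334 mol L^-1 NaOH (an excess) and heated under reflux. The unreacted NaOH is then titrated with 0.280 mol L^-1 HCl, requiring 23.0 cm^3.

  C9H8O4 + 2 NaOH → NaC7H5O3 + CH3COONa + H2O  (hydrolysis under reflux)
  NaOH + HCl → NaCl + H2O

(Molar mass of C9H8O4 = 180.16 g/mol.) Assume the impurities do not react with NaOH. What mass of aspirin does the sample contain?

0.605 g

n(NaOH) added = 0.0394 × 0.334 = 0.0132 mol
n(HCl) used in back-titration = 0.0230 × 0.280 = 6.44 × 10^-3 mol
n(NaOH) left over = 6.44 × 10^-3 mol (1:1 ratio)
n(NaOH) consumed by analyte = 0.0132 − 6.44 × 10^-3 = 6.72 × 10^-3 mol
From the 1:2 ratio, n(C9H8O4) = 1/2 × 6.72 × 10^-3 = 3.36 × 10^-3 mol
mass of C9H8O4 = 3.36 × 10^-3 × 180.16 = 0.605 g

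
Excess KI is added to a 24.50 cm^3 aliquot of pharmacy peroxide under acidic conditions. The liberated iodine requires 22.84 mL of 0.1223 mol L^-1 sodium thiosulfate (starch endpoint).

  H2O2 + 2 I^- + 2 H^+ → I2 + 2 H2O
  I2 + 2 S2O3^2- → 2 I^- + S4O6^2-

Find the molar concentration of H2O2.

n(S2O3^2-) = 0.02284 × 0.1223 = 2.793 × 10^-3 mol
n(I2) = n(S2O3^2-)/2 = 1.397 × 10^-3 mol
n(H2O2) in the aliquot = 1.397 × 10^-3 mol (1:1 ratio)
[H2O2] = 1.397 × 10^-3 / 0.02450 = 0.05701 mol/L

0.05701 mol/L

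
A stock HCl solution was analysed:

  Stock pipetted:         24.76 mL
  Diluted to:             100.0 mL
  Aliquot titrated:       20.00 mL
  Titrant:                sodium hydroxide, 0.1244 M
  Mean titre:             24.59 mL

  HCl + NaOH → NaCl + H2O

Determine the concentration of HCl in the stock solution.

0.6177 M

n(NaOH) = 0.02459 × 0.1244 = 3.059 × 10^-3 mol
n(HCl) in the aliquot = 3.059 × 10^-3 mol (1:1 ratio)
[HCl]_dilute = 3.059 × 10^-3 / 0.02000 = 0.1529 mol/L
Dilution factor = 100.0 / 24.76 = 4.039
[HCl]_stock = 0.1529 × 4.039 = 0.6177 mol/L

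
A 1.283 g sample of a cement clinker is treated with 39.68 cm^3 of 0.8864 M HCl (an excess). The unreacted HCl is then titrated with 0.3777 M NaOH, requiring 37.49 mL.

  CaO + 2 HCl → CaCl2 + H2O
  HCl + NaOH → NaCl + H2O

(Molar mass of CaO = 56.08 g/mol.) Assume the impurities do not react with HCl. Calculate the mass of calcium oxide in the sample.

0.5892 g

n(HCl) added = 0.03968 × 0.8864 = 0.03517 mol
n(NaOH) used in back-titration = 0.03749 × 0.3777 = 0.01416 mol
n(HCl) left over = 0.01416 mol (1:1 ratio)
n(HCl) consumed by analyte = 0.03517 − 0.01416 = 0.02101 mol
From the 1:2 ratio, n(CaO) = 1/2 × 0.02101 = 0.01051 mol
mass of CaO = 0.01051 × 56.08 = 0.5892 g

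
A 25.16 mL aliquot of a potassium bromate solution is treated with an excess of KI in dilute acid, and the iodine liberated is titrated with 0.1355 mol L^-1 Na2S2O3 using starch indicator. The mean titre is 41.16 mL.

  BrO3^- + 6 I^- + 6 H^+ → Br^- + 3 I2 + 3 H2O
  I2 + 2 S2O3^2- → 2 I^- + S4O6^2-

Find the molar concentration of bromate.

n(S2O3^2-) = 0.04116 × 0.1355 = 5.577 × 10^-3 mol
n(I2) = n(S2O3^2-)/2 = 2.789 × 10^-3 mol
From the 1:3 ratio, n(BrO3^-) in the aliquot = 1/3 × 2.789 × 10^-3 = 9.295 × 10^-4 mol
[BrO3^-] = 9.295 × 10^-4 / 0.02516 = 0.03694 mol/L

0.03694 mol/L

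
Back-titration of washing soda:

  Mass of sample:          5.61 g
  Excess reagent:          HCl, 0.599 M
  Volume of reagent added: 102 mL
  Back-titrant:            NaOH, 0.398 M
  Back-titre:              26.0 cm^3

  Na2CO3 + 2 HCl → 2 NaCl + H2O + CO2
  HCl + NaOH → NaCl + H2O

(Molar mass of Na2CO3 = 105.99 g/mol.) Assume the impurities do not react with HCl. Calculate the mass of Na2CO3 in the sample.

2.69 g

n(HCl) added = 0.102 × 0.599 = 0.0611 mol
n(NaOH) used in back-titration = 0.0260 × 0.398 = 0.0103 mol
n(HCl) left over = 0.0103 mol (1:1 ratio)
n(HCl) consumed by analyte = 0.0611 − 0.0103 = 0.0507 mol
From the 1:2 ratio, n(Na2CO3) = 1/2 × 0.0507 = 0.0254 mol
mass of Na2CO3 = 0.0254 × 105.99 = 2.69 g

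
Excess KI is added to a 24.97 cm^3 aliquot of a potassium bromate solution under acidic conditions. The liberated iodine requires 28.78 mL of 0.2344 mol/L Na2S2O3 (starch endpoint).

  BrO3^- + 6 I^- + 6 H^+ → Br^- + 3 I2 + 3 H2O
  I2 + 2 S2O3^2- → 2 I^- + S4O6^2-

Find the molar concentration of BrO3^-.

n(S2O3^2-) = 0.02878 × 0.2344 = 6.746 × 10^-3 mol
n(I2) = n(S2O3^2-)/2 = 3.373 × 10^-3 mol
From the 1:3 ratio, n(BrO3^-) in the aliquot = 1/3 × 3.373 × 10^-3 = 1.124 × 10^-3 mol
[BrO3^-] = 1.124 × 10^-3 / 0.02497 = 0.04503 mol/L

0.04503 mol/L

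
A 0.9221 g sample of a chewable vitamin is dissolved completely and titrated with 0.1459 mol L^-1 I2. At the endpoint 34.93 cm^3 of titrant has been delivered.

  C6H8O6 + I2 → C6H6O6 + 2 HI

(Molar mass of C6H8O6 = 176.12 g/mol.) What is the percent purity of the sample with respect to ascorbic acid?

n(I2) = 0.03493 L × 0.1459 mol/L = 5.096 × 10^-3 mol
n(C6H8O6) = 5.096 × 10^-3 mol (1:1 ratio)
mass of C6H8O6 = 5.096 × 10^-3 × 176.12 g/mol = 0.8976 g
% C6H8O6 = 0.8976 / 0.9221 × 100 = 97.34 %

97.34 %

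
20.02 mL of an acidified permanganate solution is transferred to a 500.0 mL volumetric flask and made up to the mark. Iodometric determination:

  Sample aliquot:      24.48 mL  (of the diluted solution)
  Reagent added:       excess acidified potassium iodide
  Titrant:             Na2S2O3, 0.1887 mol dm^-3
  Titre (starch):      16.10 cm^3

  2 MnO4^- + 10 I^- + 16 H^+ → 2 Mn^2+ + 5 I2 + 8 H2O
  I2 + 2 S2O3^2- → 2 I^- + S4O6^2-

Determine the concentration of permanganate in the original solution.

0.6199 mol/L

n(S2O3^2-) = 0.01610 × 0.1887 = 3.038 × 10^-3 mol
n(I2) = n(S2O3^2-)/2 = 1.519 × 10^-3 mol
From the 2:5 ratio, n(MnO4^-) in the aliquot = 2/5 × 1.519 × 10^-3 = 6.076 × 10^-4 mol
[MnO4^-]_dilute = 6.076 × 10^-4 / 0.02448 = 0.02482 mol/L
[MnO4^-]_original = 0.02482 × 500.0/20.02 = 0.6199 mol/L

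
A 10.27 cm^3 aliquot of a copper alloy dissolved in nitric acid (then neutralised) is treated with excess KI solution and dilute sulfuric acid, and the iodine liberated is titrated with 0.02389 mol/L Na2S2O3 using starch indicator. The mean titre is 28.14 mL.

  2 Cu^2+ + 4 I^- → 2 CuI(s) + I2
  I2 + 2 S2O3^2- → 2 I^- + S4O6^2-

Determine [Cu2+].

0.06546 mol/L

n(S2O3^2-) = 0.02814 × 0.02389 = 6.723 × 10^-4 mol
n(I2) = n(S2O3^2-)/2 = 3.361 × 10^-4 mol
From the 2:1 ratio, n(Cu2+) in the aliquot = 2/1 × 3.361 × 10^-4 = 6.723 × 10^-4 mol
[Cu2+] = 6.723 × 10^-4 / 0.01027 = 0.06546 mol/L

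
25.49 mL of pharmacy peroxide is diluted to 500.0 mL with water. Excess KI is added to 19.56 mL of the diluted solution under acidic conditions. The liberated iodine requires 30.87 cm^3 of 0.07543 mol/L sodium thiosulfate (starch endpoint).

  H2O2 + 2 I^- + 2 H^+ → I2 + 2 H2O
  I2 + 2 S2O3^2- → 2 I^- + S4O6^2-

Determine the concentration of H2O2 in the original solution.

n(S2O3^2-) = 0.03087 × 0.07543 = 2.329 × 10^-3 mol
n(I2) = n(S2O3^2-)/2 = 1.164 × 10^-3 mol
n(H2O2) in the aliquot = 1.164 × 10^-3 mol (1:1 ratio)
[H2O2]_dilute = 1.164 × 10^-3 / 0.01956 = 0.05952 mol/L
[H2O2]_original = 0.05952 × 500.0/25.49 = 1.168 mol/L

1.168 mol/L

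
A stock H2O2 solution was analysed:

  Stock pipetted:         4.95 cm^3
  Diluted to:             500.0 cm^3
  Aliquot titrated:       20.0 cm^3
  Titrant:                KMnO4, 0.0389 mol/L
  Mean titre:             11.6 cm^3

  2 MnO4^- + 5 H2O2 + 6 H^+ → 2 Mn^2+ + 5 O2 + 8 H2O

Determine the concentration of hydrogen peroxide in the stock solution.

n(KMnO4) = 0.0116 × 0.0389 = 4.51 × 10^-4 mol
From the 5:2 ratio, n(H2O2) in the aliquot = 5/2 × 4.51 × 10^-4 = 1.13 × 10^-3 mol
[H2O2]_dilute = 1.13 × 10^-3 / 0.0200 = 0.0564 mol/L
Dilution factor = 500.0 / 4.95 = 101.0
[H2O2]_stock = 0.0564 × 101.0 = 5.70 mol/L

5.70 mol/L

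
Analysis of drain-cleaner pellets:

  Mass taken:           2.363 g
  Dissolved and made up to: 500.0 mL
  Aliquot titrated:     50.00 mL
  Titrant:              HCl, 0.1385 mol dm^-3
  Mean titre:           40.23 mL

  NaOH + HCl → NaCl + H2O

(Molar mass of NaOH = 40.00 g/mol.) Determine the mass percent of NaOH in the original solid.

n(HCl) per titration = 0.04023 × 0.1385 = 5.572 × 10^-3 mol
n(NaOH) in each aliquot = 5.572 × 10^-3 mol (1:1 ratio)
n(NaOH) in the whole flask = 5.572 × 10^-3 × 500.0/50.00 = 0.05572 mol
mass of NaOH = 0.05572 × 40.00 = 2.229 g
% NaOH = 2.229 / 2.363 × 100 = 94.32 %

94.32 %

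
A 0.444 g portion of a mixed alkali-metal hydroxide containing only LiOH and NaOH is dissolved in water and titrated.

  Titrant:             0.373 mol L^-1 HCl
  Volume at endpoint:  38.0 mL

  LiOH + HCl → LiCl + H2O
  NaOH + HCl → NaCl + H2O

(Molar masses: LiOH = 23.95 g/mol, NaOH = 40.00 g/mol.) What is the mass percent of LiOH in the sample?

n(HCl) = 0.0380 × 0.373 = 0.0142 mol
Let x = n(LiOH), y = n(NaOH).
Titrant: 1x + 1y = 0.0142;  mass: 23.95x + 40.00y = 0.444
Solving, x = 7.66 × 10^-3 mol, y = 6.51 × 10^-3 mol
mass of LiOH = 7.66 × 10^-3 × 23.95 = 0.183 g
% LiOH = 0.183 / 0.444 × 100 = 41.3 %

41.3 %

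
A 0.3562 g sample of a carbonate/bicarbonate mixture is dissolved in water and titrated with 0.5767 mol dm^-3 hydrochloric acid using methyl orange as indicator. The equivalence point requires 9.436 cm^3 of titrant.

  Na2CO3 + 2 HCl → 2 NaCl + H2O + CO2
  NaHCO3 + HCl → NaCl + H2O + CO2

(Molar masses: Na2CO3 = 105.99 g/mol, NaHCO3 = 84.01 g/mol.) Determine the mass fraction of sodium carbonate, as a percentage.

n(HCl) = 0.009436 × 0.5767 = 5.442 × 10^-3 mol
Let x = n(Na2CO3), y = n(NaHCO3).
Titrant: 2x + 1y = 5.442 × 10^-3;  mass: 105.99x + 84.01y = 0.3562
Solving, x = 1.628 × 10^-3 mol, y = 2.187 × 10^-3 mol
mass of Na2CO3 = 1.628 × 10^-3 × 105.99 = 0.1725 g
% Na2CO3 = 0.1725 / 0.3562 × 100 = 48.43 %

48.43 %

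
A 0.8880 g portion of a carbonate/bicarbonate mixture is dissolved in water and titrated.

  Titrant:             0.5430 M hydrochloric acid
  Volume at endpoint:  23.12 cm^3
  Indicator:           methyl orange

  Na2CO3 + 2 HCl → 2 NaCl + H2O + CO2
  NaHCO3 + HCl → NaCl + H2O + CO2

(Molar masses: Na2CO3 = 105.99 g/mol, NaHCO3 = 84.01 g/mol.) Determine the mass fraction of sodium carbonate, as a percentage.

n(HCl) = 0.02312 × 0.5430 = 0.01255 mol
Let x = n(Na2CO3), y = n(NaHCO3).
Titrant: 2x + 1y = 0.01255;  mass: 105.99x + 84.01y = 0.8880
Solving, x = 2.687 × 10^-3 mol, y = 7.180 × 10^-3 mol
mass of Na2CO3 = 2.687 × 10^-3 × 105.99 = 0.2848 g
% Na2CO3 = 0.2848 / 0.8880 × 100 = 32.07 %

32.07 %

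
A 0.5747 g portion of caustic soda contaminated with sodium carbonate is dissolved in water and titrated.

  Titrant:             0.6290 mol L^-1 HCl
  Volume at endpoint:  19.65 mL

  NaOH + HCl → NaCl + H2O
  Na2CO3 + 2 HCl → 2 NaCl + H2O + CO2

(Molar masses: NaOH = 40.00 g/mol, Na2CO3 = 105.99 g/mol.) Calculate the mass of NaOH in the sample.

0.2472 g

n(HCl) = 0.01965 × 0.6290 = 0.01236 mol
Let x = n(NaOH), y = n(Na2CO3).
Titrant: 1x + 2y = 0.01236;  mass: 40.00x + 105.99y = 0.5747
Solving, x = 6.180 × 10^-3 mol, y = 3.090 × 10^-3 mol
mass of NaOH = 6.180 × 10^-3 × 40.00 = 0.2472 g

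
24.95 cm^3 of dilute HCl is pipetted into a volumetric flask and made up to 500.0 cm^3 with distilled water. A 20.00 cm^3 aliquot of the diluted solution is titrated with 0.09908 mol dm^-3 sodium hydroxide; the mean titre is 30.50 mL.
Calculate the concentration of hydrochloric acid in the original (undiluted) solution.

3.028 mol/L

HCl + NaOH → NaCl + H2O
n(NaOH) = 0.03050 × 0.09908 = 3.022 × 10^-3 mol
n(HCl) in the aliquot = 3.022 × 10^-3 mol (1:1 ratio)
[HCl]_dilute = 3.022 × 10^-3 / 0.02000 = 0.1511 mol/L
Dilution factor = 500.0 / 24.95 = 20.04
[HCl]_stock = 0.1511 × 20.04 = 3.028 mol/L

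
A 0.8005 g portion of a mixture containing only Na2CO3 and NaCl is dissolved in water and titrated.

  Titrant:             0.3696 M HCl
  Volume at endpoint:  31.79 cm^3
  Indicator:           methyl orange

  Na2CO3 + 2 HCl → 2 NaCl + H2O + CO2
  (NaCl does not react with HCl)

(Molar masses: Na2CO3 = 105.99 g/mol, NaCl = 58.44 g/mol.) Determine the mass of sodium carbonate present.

0.6227 g

n(HCl) = 0.03179 × 0.3696 = 0.01175 mol
Let x = n(Na2CO3), y = n(NaCl).
Titrant: 2x = 0.01175;  mass: 105.99x + 58.44y = 0.8005
Solving, x = 5.875 × 10^-3 mol, y = 3.043 × 10^-3 mol
mass of Na2CO3 = 5.875 × 10^-3 × 105.99 = 0.6227 g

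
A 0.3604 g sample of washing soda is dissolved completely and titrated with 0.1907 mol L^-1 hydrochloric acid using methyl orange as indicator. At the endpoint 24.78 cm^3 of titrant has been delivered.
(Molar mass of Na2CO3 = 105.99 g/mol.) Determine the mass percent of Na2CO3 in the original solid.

69.49 %

Na2CO3 + 2 HCl → 2 NaCl + H2O + CO2
n(HCl) = 0.02478 L × 0.1907 mol/L = 4.726 × 10^-3 mol
From the 1:2 ratio, n(Na2CO3) = 1/2 × 4.726 × 10^-3 = 2.363 × 10^-3 mol
mass of Na2CO3 = 2.363 × 10^-3 × 105.99 g/mol = 0.2504 g
% Na2CO3 = 0.2504 / 0.3604 × 100 = 69.49 %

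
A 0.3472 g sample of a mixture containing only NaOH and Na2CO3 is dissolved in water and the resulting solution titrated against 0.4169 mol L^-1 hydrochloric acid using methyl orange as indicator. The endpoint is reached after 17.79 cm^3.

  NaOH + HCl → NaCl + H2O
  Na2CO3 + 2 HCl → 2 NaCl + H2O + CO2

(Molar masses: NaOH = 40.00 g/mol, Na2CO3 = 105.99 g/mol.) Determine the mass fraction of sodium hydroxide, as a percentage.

n(HCl) = 0.01779 × 0.4169 = 7.417 × 10^-3 mol
Let x = n(NaOH), y = n(Na2CO3).
Titrant: 1x + 2y = 7.417 × 10^-3;  mass: 40.00x + 105.99y = 0.3472
Solving, x = 3.528 × 10^-3 mol, y = 1.944 × 10^-3 mol
mass of NaOH = 3.528 × 10^-3 × 40.00 = 0.1411 g
% NaOH = 0.1411 / 0.3472 × 100 = 40.64 %

40.64 %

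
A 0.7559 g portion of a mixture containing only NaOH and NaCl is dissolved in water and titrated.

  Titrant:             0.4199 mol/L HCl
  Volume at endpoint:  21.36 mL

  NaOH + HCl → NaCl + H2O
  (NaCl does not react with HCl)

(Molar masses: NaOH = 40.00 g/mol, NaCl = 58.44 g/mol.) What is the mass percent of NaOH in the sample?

47.46 %

n(HCl) = 0.02136 × 0.4199 = 8.969 × 10^-3 mol
Let x = n(NaOH), y = n(NaCl).
Titrant: 1x = 8.969 × 10^-3;  mass: 40.00x + 58.44y = 0.7559
Solving, x = 8.969 × 10^-3 mol, y = 6.796 × 10^-3 mol
mass of NaOH = 8.969 × 10^-3 × 40.00 = 0.3588 g
% NaOH = 0.3588 / 0.7559 × 100 = 47.46 %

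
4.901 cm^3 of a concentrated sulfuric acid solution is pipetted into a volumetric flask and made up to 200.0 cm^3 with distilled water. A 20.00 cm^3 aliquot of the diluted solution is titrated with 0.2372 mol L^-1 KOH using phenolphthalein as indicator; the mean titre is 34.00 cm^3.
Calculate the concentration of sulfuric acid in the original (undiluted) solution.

8.228 mol/L

H2SO4 + 2 KOH → K2SO4 + 2 H2O
n(KOH) = 0.03400 × 0.2372 = 8.065 × 10^-3 mol
From the 1:2 ratio, n(H2SO4) in the aliquot = 1/2 × 8.065 × 10^-3 = 4.032 × 10^-3 mol
[H2SO4]_dilute = 4.032 × 10^-3 / 0.02000 = 0.2016 mol/L
Dilution factor = 200.0 / 4.901 = 40.81
[H2SO4]_stock = 0.2016 × 40.81 = 8.228 mol/L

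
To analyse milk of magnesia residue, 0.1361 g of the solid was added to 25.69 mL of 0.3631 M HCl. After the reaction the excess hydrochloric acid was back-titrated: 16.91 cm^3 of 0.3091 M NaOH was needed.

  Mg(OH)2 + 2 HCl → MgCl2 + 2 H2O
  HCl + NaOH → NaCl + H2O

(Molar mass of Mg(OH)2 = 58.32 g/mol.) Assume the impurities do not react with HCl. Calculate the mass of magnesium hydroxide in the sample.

0.1196 g

n(HCl) added = 0.02569 × 0.3631 = 9.328 × 10^-3 mol
n(NaOH) used in back-titration = 0.01691 × 0.3091 = 5.227 × 10^-3 mol
n(HCl) left over = 5.227 × 10^-3 mol (1:1 ratio)
n(HCl) consumed by analyte = 9.328 × 10^-3 − 5.227 × 10^-3 = 4.101 × 10^-3 mol
From the 1:2 ratio, n(Mg(OH)2) = 1/2 × 4.101 × 10^-3 = 2.051 × 10^-3 mol
mass of Mg(OH)2 = 2.051 × 10^-3 × 58.32 = 0.1196 g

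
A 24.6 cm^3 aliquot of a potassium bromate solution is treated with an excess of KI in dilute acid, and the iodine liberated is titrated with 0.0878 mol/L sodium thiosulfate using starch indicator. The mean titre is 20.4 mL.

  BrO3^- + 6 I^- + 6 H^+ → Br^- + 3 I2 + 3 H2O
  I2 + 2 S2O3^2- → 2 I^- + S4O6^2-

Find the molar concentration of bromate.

n(S2O3^2-) = 0.0204 × 0.0878 = 1.79 × 10^-3 mol
n(I2) = n(S2O3^2-)/2 = 8.96 × 10^-4 mol
From the 1:3 ratio, n(BrO3^-) in the aliquot = 1/3 × 8.96 × 10^-4 = 2.99 × 10^-4 mol
[BrO3^-] = 2.99 × 10^-4 / 0.0246 = 0.0121 mol/L

0.0121 mol/L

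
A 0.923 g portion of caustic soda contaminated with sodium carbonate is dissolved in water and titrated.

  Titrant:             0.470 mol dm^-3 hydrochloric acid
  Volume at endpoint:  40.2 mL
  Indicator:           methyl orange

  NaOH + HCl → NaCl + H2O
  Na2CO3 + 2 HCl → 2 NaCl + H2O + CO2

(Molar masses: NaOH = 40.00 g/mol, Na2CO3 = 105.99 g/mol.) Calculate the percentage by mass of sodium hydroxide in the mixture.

n(HCl) = 0.0402 × 0.470 = 0.0189 mol
Let x = n(NaOH), y = n(Na2CO3).
Titrant: 1x + 2y = 0.0189;  mass: 40.00x + 105.99y = 0.923
Solving, x = 6.02 × 10^-3 mol, y = 6.43 × 10^-3 mol
mass of NaOH = 6.02 × 10^-3 × 40.00 = 0.241 g
% NaOH = 0.241 / 0.923 × 100 = 26.1 %

26.1 %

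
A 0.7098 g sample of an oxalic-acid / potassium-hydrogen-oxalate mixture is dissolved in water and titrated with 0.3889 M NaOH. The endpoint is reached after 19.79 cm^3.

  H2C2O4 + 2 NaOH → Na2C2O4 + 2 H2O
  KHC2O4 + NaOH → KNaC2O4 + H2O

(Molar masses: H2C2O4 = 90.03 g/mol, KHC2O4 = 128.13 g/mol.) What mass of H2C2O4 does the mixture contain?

0.1497 g

n(NaOH) = 0.01979 × 0.3889 = 7.696 × 10^-3 mol
Let x = n(H2C2O4), y = n(KHC2O4).
Titrant: 2x + 1y = 7.696 × 10^-3;  mass: 90.03x + 128.13y = 0.7098
Solving, x = 1.662 × 10^-3 mol, y = 4.372 × 10^-3 mol
mass of H2C2O4 = 1.662 × 10^-3 × 90.03 = 0.1497 g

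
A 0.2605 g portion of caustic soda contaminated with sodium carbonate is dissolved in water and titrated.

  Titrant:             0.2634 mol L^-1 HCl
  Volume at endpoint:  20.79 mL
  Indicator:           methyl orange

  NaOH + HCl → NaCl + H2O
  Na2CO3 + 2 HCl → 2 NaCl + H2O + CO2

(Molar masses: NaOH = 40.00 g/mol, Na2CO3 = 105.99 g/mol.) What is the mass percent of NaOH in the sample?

n(HCl) = 0.02079 × 0.2634 = 5.476 × 10^-3 mol
Let x = n(NaOH), y = n(Na2CO3).
Titrant: 1x + 2y = 5.476 × 10^-3;  mass: 40.00x + 105.99y = 0.2605
Solving, x = 2.286 × 10^-3 mol, y = 1.595 × 10^-3 mol
mass of NaOH = 2.286 × 10^-3 × 40.00 = 0.09144 g
% NaOH = 0.09144 / 0.2605 × 100 = 35.10 %

35.10 %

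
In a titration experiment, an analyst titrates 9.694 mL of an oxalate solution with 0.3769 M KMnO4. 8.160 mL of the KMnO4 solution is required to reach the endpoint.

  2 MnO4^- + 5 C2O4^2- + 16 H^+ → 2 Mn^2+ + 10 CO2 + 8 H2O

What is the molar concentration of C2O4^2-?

n(KMnO4) = 0.008160 L × 0.3769 mol/L = 3.076 × 10^-3 mol
From the 5:2 mole ratio, n(C2O4^2-) = 5/2 × 3.076 × 10^-3 = 7.689 × 10^-3 mol
[C2O4^2-] = 7.689 × 10^-3 mol / 0.009694 L = 0.7931 mol/L

0.7931 M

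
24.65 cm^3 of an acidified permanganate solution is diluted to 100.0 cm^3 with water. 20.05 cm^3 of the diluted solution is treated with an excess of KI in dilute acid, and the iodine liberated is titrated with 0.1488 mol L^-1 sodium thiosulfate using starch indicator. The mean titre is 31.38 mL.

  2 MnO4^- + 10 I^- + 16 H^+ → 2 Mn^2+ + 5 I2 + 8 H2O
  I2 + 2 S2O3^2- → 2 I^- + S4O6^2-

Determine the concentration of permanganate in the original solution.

n(S2O3^2-) = 0.03138 × 0.1488 = 4.669 × 10^-3 mol
n(I2) = n(S2O3^2-)/2 = 2.335 × 10^-3 mol
From the 2:5 ratio, n(MnO4^-) in the aliquot = 2/5 × 2.335 × 10^-3 = 9.339 × 10^-4 mol
[MnO4^-]_dilute = 9.339 × 10^-4 / 0.02005 = 0.04658 mol/L
[MnO4^-]_original = 0.04658 × 100.0/24.65 = 0.1890 mol/L

0.1890 mol/L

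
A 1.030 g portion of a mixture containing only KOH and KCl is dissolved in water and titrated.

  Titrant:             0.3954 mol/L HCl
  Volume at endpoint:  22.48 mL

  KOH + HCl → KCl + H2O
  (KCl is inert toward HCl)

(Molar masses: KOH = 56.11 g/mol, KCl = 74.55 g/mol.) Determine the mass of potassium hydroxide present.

0.4987 g

n(HCl) = 0.02248 × 0.3954 = 8.889 × 10^-3 mol
Let x = n(KOH), y = n(KCl).
Titrant: 1x = 8.889 × 10^-3;  mass: 56.11x + 74.55y = 1.030
Solving, x = 8.889 × 10^-3 mol, y = 7.126 × 10^-3 mol
mass of KOH = 8.889 × 10^-3 × 56.11 = 0.4987 g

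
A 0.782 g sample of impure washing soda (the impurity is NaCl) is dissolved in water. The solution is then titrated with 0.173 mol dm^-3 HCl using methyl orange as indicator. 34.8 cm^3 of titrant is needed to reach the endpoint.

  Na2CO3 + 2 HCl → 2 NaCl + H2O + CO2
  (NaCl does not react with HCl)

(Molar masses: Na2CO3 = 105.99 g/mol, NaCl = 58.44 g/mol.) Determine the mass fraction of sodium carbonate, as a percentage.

n(HCl) = 0.0348 × 0.173 = 6.02 × 10^-3 mol
Let x = n(Na2CO3), y = n(NaCl).
Titrant: 2x = 6.02 × 10^-3;  mass: 105.99x + 58.44y = 0.782
Solving, x = 3.01 × 10^-3 mol, y = 7.92 × 10^-3 mol
mass of Na2CO3 = 3.01 × 10^-3 × 105.99 = 0.319 g
% Na2CO3 = 0.319 / 0.782 × 100 = 40.8 %

40.8 %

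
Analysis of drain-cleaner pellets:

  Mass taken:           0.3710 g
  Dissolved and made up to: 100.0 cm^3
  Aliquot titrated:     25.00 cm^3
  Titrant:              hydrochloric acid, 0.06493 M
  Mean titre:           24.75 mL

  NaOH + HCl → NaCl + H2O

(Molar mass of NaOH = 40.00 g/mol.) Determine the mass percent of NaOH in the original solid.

69.31 %

n(HCl) per titration = 0.02475 × 0.06493 = 1.607 × 10^-3 mol
n(NaOH) in each aliquot = 1.607 × 10^-3 mol (1:1 ratio)
n(NaOH) in the whole flask = 1.607 × 10^-3 × 100.0/25.00 = 6.428 × 10^-3 mol
mass of NaOH = 6.428 × 10^-3 × 40.00 = 0.2571 g
% NaOH = 0.2571 / 0.3710 × 100 = 69.31 %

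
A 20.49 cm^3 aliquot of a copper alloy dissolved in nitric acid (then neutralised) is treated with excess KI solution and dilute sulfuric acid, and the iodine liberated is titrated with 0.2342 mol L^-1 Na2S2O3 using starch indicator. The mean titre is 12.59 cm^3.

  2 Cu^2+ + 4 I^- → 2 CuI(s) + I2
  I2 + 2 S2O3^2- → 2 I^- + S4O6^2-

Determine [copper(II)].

0.1439 mol/L

n(S2O3^2-) = 0.01259 × 0.2342 = 2.949 × 10^-3 mol
n(I2) = n(S2O3^2-)/2 = 1.474 × 10^-3 mol
From the 2:1 ratio, n(Cu2+) in the aliquot = 2/1 × 1.474 × 10^-3 = 2.949 × 10^-3 mol
[Cu2+] = 2.949 × 10^-3 / 0.02049 = 0.1439 mol/L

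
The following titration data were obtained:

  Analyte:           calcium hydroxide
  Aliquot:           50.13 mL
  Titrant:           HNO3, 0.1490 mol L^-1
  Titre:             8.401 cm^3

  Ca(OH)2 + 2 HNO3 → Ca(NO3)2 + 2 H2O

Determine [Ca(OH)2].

n(HNO3) = 0.008401 L × 0.1490 mol/L = 1.252 × 10^-3 mol
From the 1:2 mole ratio, n(Ca(OH)2) = 1/2 × 1.252 × 10^-3 = 6.259 × 10^-4 mol
[Ca(OH)2] = 6.259 × 10^-4 mol / 0.05013 L = 0.01249 mol/L

0.01249 mol/L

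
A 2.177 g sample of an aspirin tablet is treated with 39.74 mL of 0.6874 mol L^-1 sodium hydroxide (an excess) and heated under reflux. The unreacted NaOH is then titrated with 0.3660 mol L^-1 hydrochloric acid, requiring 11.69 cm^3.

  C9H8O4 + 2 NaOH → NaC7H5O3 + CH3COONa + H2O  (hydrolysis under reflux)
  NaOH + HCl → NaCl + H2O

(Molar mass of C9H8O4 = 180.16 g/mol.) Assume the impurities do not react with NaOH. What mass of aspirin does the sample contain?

n(NaOH) added = 0.03974 × 0.6874 = 0.02732 mol
n(HCl) used in back-titration = 0.01169 × 0.3660 = 4.279 × 10^-3 mol
n(NaOH) left over = 4.279 × 10^-3 mol (1:1 ratio)
n(NaOH) consumed by analyte = 0.02732 − 4.279 × 10^-3 = 0.02304 mol
From the 1:2 ratio, n(C9H8O4) = 1/2 × 0.02304 = 0.01152 mol
mass of C9H8O4 = 0.01152 × 180.16 = 2.075 g

2.075 g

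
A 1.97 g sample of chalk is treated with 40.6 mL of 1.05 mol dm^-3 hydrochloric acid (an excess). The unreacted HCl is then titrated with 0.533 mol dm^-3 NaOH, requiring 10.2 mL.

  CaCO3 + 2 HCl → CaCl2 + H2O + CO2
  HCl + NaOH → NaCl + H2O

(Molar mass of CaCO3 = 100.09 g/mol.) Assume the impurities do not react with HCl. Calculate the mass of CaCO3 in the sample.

n(HCl) added = 0.0406 × 1.05 = 0.0426 mol
n(NaOH) used in back-titration = 0.0102 × 0.533 = 5.44 × 10^-3 mol
n(HCl) left over = 5.44 × 10^-3 mol (1:1 ratio)
n(HCl) consumed by analyte = 0.0426 − 5.44 × 10^-3 = 0.0372 mol
From the 1:2 ratio, n(CaCO3) = 1/2 × 0.0372 = 0.0186 mol
mass of CaCO3 = 0.0186 × 100.09 = 1.86 g

1.86 g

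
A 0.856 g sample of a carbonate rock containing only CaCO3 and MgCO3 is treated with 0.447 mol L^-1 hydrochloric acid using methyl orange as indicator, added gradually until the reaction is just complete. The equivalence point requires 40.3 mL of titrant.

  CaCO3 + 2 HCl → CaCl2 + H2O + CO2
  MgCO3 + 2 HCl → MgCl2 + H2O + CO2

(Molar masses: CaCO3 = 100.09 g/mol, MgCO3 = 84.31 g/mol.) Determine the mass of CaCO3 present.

n(HCl) = 0.0403 × 0.447 = 0.0180 mol
Let x = n(CaCO3), y = n(MgCO3).
Titrant: 2x + 2y = 0.0180;  mass: 100.09x + 84.31y = 0.856
Solving, x = 6.12 × 10^-3 mol, y = 2.88 × 10^-3 mol
mass of CaCO3 = 6.12 × 10^-3 × 100.09 = 0.613 g

0.613 g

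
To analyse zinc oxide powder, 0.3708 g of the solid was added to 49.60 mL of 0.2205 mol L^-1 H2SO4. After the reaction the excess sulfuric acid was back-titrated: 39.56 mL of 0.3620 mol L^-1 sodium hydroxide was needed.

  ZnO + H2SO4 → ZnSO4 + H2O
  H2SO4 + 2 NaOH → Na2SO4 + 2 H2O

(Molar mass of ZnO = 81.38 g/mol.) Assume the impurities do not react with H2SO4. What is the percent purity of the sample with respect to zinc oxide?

82.88 %

n(H2SO4) added = 0.04960 × 0.2205 = 0.01094 mol
n(NaOH) used in back-titration = 0.03956 × 0.3620 = 0.01432 mol
From the 1:2 ratio, n(H2SO4) left over = 1/2 × 0.01432 = 7.160 × 10^-3 mol
n(H2SO4) consumed by analyte = 0.01094 − 7.160 × 10^-3 = 3.776 × 10^-3 mol
n(ZnO) = 3.776 × 10^-3 mol (1:1 ratio)
mass of ZnO = 3.776 × 10^-3 × 81.38 = 0.3073 g
% ZnO = 0.3073 / 0.3708 × 100 = 82.88 %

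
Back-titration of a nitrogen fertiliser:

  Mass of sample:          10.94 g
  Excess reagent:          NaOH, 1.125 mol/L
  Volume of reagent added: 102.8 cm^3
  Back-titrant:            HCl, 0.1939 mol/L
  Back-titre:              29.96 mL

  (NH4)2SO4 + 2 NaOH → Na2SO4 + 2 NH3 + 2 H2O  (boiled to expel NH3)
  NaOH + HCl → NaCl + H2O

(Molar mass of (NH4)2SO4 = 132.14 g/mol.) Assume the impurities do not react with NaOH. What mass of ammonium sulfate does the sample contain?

7.257 g

n(NaOH) added = 0.1028 × 1.125 = 0.1156 mol
n(HCl) used in back-titration = 0.02996 × 0.1939 = 5.809 × 10^-3 mol
n(NaOH) left over = 5.809 × 10^-3 mol (1:1 ratio)
n(NaOH) consumed by analyte = 0.1156 − 5.809 × 10^-3 = 0.1098 mol
From the 1:2 ratio, n((NH4)2SO4) = 1/2 × 0.1098 = 0.05492 mol
mass of (NH4)2SO4 = 0.05492 × 132.14 = 7.257 g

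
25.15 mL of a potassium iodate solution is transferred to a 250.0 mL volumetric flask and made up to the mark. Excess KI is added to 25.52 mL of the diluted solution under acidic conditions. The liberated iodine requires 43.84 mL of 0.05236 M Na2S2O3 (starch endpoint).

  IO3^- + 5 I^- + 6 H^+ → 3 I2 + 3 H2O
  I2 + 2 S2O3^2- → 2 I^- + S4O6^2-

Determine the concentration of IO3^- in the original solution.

0.1490 M

n(S2O3^2-) = 0.04384 × 0.05236 = 2.295 × 10^-3 mol
n(I2) = n(S2O3^2-)/2 = 1.148 × 10^-3 mol
From the 1:3 ratio, n(IO3^-) in the aliquot = 1/3 × 1.148 × 10^-3 = 3.826 × 10^-4 mol
[IO3^-]_dilute = 3.826 × 10^-4 / 0.02552 = 0.01499 mol/L
[IO3^-]_original = 0.01499 × 250.0/25.15 = 0.1490 mol/L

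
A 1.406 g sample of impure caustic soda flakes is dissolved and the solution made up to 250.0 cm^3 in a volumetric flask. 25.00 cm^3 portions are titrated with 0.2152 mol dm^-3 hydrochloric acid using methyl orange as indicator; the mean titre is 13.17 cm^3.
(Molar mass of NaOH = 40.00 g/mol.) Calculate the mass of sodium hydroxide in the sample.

NaOH + HCl → NaCl + H2O
n(HCl) per titration = 0.01317 × 0.2152 = 2.834 × 10^-3 mol
n(NaOH) in each aliquot = 2.834 × 10^-3 mol (1:1 ratio)
n(NaOH) in the whole flask = 2.834 × 10^-3 × 250.0/25.00 = 0.02834 mol
mass of NaOH = 0.02834 × 40.00 = 1.134 g

1.134 g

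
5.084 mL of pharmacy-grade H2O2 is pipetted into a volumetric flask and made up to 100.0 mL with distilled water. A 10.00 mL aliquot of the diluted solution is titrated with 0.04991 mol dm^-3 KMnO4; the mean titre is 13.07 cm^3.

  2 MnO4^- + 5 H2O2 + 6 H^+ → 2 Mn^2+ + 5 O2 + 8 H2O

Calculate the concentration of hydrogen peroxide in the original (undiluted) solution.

n(KMnO4) = 0.01307 × 0.04991 = 6.523 × 10^-4 mol
From the 5:2 ratio, n(H2O2) in the aliquot = 5/2 × 6.523 × 10^-4 = 1.631 × 10^-3 mol
[H2O2]_dilute = 1.631 × 10^-3 / 0.01000 = 0.1631 mol/L
Dilution factor = 100.0 / 5.084 = 19.67
[H2O2]_stock = 0.1631 × 19.67 = 3.208 mol/L

3.208 mol/L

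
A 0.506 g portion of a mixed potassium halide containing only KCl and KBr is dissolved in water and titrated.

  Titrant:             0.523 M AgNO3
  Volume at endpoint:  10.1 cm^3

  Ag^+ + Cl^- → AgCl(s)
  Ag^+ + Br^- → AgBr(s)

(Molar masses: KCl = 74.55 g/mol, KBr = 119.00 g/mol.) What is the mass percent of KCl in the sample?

40.6 %

n(AgNO3) = 0.0101 × 0.523 = 5.28 × 10^-3 mol
Let x = n(KCl), y = n(KBr).
Titrant: 1x + 1y = 5.28 × 10^-3;  mass: 74.55x + 119.00y = 0.506
Solving, x = 2.76 × 10^-3 mol, y = 2.52 × 10^-3 mol
mass of KCl = 2.76 × 10^-3 × 74.55 = 0.206 g
% KCl = 0.206 / 0.506 × 100 = 40.6 %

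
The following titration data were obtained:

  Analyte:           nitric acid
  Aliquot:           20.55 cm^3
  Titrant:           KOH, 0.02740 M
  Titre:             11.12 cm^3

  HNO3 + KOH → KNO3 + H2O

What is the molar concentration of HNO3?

n(KOH) = 0.01112 L × 0.02740 mol/L = 3.047 × 10^-4 mol
n(HNO3) = 3.047 × 10^-4 mol (1:1 mole ratio)
[HNO3] = 3.047 × 10^-4 mol / 0.02055 L = 0.01483 mol/L

0.01483 M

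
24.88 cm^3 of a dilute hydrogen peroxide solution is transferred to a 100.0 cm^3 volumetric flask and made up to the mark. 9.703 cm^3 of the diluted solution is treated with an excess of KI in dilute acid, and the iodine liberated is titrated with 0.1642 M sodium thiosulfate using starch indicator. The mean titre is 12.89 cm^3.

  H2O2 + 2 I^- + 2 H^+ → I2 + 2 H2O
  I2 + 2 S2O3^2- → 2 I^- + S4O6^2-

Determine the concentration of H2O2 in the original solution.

0.4384 M

n(S2O3^2-) = 0.01289 × 0.1642 = 2.117 × 10^-3 mol
n(I2) = n(S2O3^2-)/2 = 1.058 × 10^-3 mol
n(H2O2) in the aliquot = 1.058 × 10^-3 mol (1:1 ratio)
[H2O2]_dilute = 1.058 × 10^-3 / 0.009703 = 0.1091 mol/L
[H2O2]_original = 0.1091 × 100.0/24.88 = 0.4384 mol/L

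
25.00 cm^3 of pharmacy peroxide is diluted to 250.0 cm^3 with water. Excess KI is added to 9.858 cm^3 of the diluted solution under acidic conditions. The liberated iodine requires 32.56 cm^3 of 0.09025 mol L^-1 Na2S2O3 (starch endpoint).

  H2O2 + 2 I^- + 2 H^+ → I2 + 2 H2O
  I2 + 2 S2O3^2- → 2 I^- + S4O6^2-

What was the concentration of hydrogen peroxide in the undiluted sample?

n(S2O3^2-) = 0.03256 × 0.09025 = 2.939 × 10^-3 mol
n(I2) = n(S2O3^2-)/2 = 1.469 × 10^-3 mol
n(H2O2) in the aliquot = 1.469 × 10^-3 mol (1:1 ratio)
[H2O2]_dilute = 1.469 × 10^-3 / 0.009858 = 0.1490 mol/L
[H2O2]_original = 0.1490 × 250.0/25.00 = 1.490 mol/L

1.490 mol/L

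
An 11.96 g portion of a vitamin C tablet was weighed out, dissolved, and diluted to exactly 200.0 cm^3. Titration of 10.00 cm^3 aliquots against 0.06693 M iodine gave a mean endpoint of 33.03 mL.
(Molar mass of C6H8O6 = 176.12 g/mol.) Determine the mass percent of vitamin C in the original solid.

65.11 %

C6H8O6 + I2 → C6H6O6 + 2 HI
n(I2) per titration = 0.03303 × 0.06693 = 2.211 × 10^-3 mol
n(C6H8O6) in each aliquot = 2.211 × 10^-3 mol (1:1 ratio)
n(C6H8O6) in the whole flask = 2.211 × 10^-3 × 200.0/10.00 = 0.04421 mol
mass of C6H8O6 = 0.04421 × 176.12 = 7.787 g
% C6H8O6 = 7.787 / 11.96 × 100 = 65.11 %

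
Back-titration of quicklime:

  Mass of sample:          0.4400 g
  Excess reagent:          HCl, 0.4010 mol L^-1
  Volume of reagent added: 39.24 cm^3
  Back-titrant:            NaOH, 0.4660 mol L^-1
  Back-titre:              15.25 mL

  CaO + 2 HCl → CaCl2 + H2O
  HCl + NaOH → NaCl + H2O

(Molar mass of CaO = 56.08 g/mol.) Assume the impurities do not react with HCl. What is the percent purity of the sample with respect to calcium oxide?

54.99 %

n(HCl) added = 0.03924 × 0.4010 = 0.01574 mol
n(NaOH) used in back-titration = 0.01525 × 0.4660 = 7.107 × 10^-3 mol
n(HCl) left over = 7.107 × 10^-3 mol (1:1 ratio)
n(HCl) consumed by analyte = 0.01574 − 7.107 × 10^-3 = 8.629 × 10^-3 mol
From the 1:2 ratio, n(CaO) = 1/2 × 8.629 × 10^-3 = 4.314 × 10^-3 mol
mass of CaO = 4.314 × 10^-3 × 56.08 = 0.2419 g
% CaO = 0.2419 / 0.4400 × 100 = 54.99 %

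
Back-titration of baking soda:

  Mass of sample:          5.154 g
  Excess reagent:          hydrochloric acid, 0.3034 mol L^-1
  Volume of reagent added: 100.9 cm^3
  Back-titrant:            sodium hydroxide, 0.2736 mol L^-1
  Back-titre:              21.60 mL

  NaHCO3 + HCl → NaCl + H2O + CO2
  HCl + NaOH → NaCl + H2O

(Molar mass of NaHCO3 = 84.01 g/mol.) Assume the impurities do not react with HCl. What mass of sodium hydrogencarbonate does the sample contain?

2.075 g

n(HCl) added = 0.1009 × 0.3034 = 0.03061 mol
n(NaOH) used in back-titration = 0.02160 × 0.2736 = 5.910 × 10^-3 mol
n(HCl) left over = 5.910 × 10^-3 mol (1:1 ratio)
n(HCl) consumed by analyte = 0.03061 − 5.910 × 10^-3 = 0.02470 mol
n(NaHCO3) = 0.02470 mol (1:1 ratio)
mass of NaHCO3 = 0.02470 × 84.01 = 2.075 g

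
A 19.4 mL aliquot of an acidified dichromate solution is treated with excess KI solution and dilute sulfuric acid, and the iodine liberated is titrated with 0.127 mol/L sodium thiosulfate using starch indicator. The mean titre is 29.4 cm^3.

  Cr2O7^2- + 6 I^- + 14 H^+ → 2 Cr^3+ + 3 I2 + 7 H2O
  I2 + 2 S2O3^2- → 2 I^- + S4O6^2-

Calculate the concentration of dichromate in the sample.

0.0321 mol/L

n(S2O3^2-) = 0.0294 × 0.127 = 3.73 × 10^-3 mol
n(I2) = n(S2O3^2-)/2 = 1.87 × 10^-3 mol
From the 1:3 ratio, n(Cr2O7^2-) in the aliquot = 1/3 × 1.87 × 10^-3 = 6.22 × 10^-4 mol
[Cr2O7^2-] = 6.22 × 10^-4 / 0.0194 = 0.0321 mol/L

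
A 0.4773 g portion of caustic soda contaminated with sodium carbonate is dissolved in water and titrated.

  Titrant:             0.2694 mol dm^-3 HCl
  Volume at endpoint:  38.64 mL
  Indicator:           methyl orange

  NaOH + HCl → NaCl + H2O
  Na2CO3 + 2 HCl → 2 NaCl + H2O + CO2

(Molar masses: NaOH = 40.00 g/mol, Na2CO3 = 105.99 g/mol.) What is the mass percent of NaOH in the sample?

47.95 %

n(HCl) = 0.03864 × 0.2694 = 0.01041 mol
Let x = n(NaOH), y = n(Na2CO3).
Titrant: 1x + 2y = 0.01041;  mass: 40.00x + 105.99y = 0.4773
Solving, x = 5.722 × 10^-3 mol, y = 2.344 × 10^-3 mol
mass of NaOH = 5.722 × 10^-3 × 40.00 = 0.2289 g
% NaOH = 0.2289 / 0.4773 × 100 = 47.95 %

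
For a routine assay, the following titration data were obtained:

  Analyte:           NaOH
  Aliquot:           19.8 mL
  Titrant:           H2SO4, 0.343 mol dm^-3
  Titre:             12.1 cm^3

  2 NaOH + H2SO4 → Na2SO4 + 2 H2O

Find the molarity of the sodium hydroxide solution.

0.419 mol/L

n(H2SO4) = 0.0121 L × 0.343 mol/L = 4.15 × 10^-3 mol
From the 2:1 mole ratio, n(NaOH) = 2/1 × 4.15 × 10^-3 = 8.30 × 10^-3 mol
[NaOH] = 8.30 × 10^-3 mol / 0.0198 L = 0.419 mol/L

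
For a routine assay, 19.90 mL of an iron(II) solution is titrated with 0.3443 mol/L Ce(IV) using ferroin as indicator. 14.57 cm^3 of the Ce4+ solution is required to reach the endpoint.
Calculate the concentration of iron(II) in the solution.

0.2521 mol/L

Ce^4+ + Fe^2+ → Ce^3+ + Fe^3+
n(Ce4+) = 0.01457 L × 0.3443 mol/L = 5.016 × 10^-3 mol
n(Fe2+) = 5.016 × 10^-3 mol (1:1 mole ratio)
[Fe2+] = 5.016 × 10^-3 mol / 0.01990 L = 0.2521 mol/L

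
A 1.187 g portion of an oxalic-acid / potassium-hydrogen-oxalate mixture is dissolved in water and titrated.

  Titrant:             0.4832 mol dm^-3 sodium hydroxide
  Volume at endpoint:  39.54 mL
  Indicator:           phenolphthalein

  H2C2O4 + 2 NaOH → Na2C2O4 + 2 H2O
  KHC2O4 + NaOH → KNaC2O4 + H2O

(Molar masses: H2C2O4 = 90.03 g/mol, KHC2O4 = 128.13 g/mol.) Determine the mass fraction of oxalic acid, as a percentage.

57.54 %

n(NaOH) = 0.03954 × 0.4832 = 0.01911 mol
Let x = n(H2C2O4), y = n(KHC2O4).
Titrant: 2x + 1y = 0.01911;  mass: 90.03x + 128.13y = 1.187
Solving, x = 7.586 × 10^-3 mol, y = 3.934 × 10^-3 mol
mass of H2C2O4 = 7.586 × 10^-3 × 90.03 = 0.6830 g
% H2C2O4 = 0.6830 / 1.187 × 100 = 57.54 %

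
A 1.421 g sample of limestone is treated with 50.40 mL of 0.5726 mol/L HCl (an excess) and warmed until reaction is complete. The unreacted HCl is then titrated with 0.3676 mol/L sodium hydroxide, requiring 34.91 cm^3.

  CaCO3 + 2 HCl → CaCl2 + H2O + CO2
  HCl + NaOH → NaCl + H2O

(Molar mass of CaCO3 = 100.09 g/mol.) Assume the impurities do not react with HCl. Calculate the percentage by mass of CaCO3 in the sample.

56.44 %

n(HCl) added = 0.05040 × 0.5726 = 0.02886 mol
n(NaOH) used in back-titration = 0.03491 × 0.3676 = 0.01283 mol
n(HCl) left over = 0.01283 mol (1:1 ratio)
n(HCl) consumed by analyte = 0.02886 − 0.01283 = 0.01603 mol
From the 1:2 ratio, n(CaCO3) = 1/2 × 0.01603 = 8.013 × 10^-3 mol
mass of CaCO3 = 8.013 × 10^-3 × 100.09 = 0.8020 g
% CaCO3 = 0.8020 / 1.421 × 100 = 56.44 %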